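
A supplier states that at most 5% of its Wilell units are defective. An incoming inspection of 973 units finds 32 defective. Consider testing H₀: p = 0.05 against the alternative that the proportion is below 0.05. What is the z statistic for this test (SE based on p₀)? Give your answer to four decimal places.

z = -2.4491

p̂ = 32/973 = 0.032888.
Standard error under H₀: √(0.05×0.95/973) = 0.006987.
z = (0.032888 − 0.05)/0.006987 = -0.017112/0.006987 = -2.4491.
p-value = P(Z < -2.449) ≈ 0.0072.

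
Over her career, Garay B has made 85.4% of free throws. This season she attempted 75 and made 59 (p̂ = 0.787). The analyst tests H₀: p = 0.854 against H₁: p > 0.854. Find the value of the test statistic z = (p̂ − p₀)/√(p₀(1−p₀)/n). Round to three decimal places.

p̂ = 59/75 = 0.78667.
Standard error under H₀: √(0.854×0.146/75) = 0.04077.
z = (0.78667 − 0.854)/0.04077 = -0.06733/0.04077 = -1.651.

z = -1.651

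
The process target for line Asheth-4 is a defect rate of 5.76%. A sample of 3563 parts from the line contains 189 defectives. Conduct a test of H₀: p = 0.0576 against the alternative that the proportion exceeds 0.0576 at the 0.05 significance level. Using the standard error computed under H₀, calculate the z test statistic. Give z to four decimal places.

p̂ = 189/3563 ≈ 0.0530452.
Under H₀, SE = √(0.0576·0.9424/3563) = √(1.5235e-05) = 0.0039032.
z = (0.0530452 − 0.0576)/0.0039032 = -0.0045548/0.0039032 = -1.1669.
p-value = P(Z > -1.167) ≈ 0.8784; since p > α = 0.05, fail to reject H₀.

z = -1.1669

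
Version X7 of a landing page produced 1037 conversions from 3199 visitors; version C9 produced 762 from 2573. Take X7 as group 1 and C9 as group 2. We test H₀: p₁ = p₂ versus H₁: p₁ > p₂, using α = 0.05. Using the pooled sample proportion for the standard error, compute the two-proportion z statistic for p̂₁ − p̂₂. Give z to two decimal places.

z = 2.28

p̂₁ = 1037/3199 ≈ 0.3242, p̂₂ = 762/2573 ≈ 0.2962.
Pooled p̂ = (1037+762)/(3199+2573) = 1799/5772 = 0.3117.
SE = √(0.214534 × 0.000701249) = 0.0123.
z = (0.3242 − 0.2962)/0.0123 = 0.0280/0.0123 = 2.28.
p-value = P(Z > 2.284) ≈ 0.0112, so at α = 0.05 we reject H₀.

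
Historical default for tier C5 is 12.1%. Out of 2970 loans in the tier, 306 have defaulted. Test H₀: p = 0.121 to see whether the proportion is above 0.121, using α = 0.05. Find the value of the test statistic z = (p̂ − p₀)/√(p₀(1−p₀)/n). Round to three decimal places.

p̂ = 306/2970 ≈ 0.103030.
Standard error under H₀: √(0.121×0.879/2970) = 0.005984.
z = (0.103030 − 0.121)/0.005984 = -0.017970/0.005984 = -3.003.
p-value = P(Z > -3.003) ≈ 0.9987; since p > α = 0.05, fail to reject H₀.

z = -3.003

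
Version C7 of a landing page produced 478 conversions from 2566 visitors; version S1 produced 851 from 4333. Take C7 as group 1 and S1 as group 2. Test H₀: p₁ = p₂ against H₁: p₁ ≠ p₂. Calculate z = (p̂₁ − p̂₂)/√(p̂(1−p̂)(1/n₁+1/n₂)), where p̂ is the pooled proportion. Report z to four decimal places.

p̂₁ = 478/2566 = 0.186282, p̂₂ = 851/4333 = 0.196400.
Pooled p̂ = (478+851)/(2566+4333) = 1329/6899 = 0.192637.
SE = √(p̂(1−p̂)(1/n₁+1/n₂)) = √(0.192637·0.807363·0.000620499) = √(9.65048e-05) = 0.009824.
z = (0.186282 − 0.196400)/0.009824 = -0.010118/0.009824 = -1.0299.

z = -1.0299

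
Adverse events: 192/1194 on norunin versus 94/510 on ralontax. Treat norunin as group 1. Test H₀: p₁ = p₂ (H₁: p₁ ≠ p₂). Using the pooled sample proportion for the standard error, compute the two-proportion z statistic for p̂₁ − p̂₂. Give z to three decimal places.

p̂₁ = 192/1194 = 0.16080, p̂₂ = 94/510 = 0.18431.
Pooled p̂ = (192+94)/(1194+510) = 286/1704 = 0.16784.
SE = √(p̂(1−p̂)(1/n₁+1/n₂)) = √(0.16784·0.83216·0.00279831) = √(0.000390839) = 0.01977.
z = (0.16080 − 0.18431)/0.01977 = -0.02351/0.01977 = -1.189.
Two-sided p-value ≈ 2·Φ(−1.189) = 0.2344.

z = -1.189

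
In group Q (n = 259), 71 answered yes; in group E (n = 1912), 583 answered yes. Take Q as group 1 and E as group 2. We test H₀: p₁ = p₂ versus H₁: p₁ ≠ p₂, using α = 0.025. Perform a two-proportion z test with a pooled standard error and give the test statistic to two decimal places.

p̂₁ = 71/259 = 0.2741, p̂₂ = 583/1912 = 0.3049.
Pooled p̂ = (71+583)/(259+1912) = 654/2171 = 0.3012.
SE = √(p̂(1−p̂)(1/n₁+1/n₂)) = √(0.3012·0.6988·0.00438402) = √(0.000922818) = 0.0304.
z = (0.2741 − 0.3049)/0.0304 = -0.0308/0.0304 = -1.01.
p-value = 2·P(Z > 1.013) ≈ 0.3109. With α = 0.025, fail to reject H₀.

z = -1.01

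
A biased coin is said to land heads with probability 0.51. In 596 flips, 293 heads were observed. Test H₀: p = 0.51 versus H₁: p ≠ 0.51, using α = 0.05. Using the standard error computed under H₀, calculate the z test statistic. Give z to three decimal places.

z = -0.898

p̂ = 293/596 ≈ 0.49161.
Standard error under H₀: √(0.51×0.49/596) = 0.02048.
z = (0.49161 − 0.51)/0.02048 = -0.01839/0.02048 = -0.898.
Two-sided p-value ≈ 2·Φ(−0.898) = 0.3692; since p > α = 0.05, fail to reject H₀.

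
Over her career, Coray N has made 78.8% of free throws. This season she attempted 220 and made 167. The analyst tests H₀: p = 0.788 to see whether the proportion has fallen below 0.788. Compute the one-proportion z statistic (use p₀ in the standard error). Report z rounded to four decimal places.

p̂ = 167/220 ≈ 0.759091.
SE = √(p₀(1−p₀)/n) = √(0.16706/220) = 0.027556.
z = (0.759091 − 0.788)/0.027556 = -0.028909/0.027556 = -1.0491.

z = -1.0491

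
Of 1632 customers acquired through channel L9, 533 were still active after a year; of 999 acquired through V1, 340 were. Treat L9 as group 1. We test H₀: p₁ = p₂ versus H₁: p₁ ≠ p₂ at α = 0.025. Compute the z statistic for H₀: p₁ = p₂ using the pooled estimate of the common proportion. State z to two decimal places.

p̂₁ = 533/1632 ≈ 0.32659, p̂₂ = 340/999 ≈ 0.34034.
Pooled p̂ = (533+340)/(1632+999) = 873/2631 = 0.33181.
SE = √(p̂(1−p̂)(1/n₁+1/n₂)) = √(0.33181·0.66819·0.00161375) = √(0.000357789) = 0.01892.
z = (0.32659 − 0.34034)/0.01892 = -0.01375/0.01892 = -0.73.
p-value = 2·P(Z > 0.727) ≈ 0.4674. With α = 0.025, fail to reject H₀.

z = -0.73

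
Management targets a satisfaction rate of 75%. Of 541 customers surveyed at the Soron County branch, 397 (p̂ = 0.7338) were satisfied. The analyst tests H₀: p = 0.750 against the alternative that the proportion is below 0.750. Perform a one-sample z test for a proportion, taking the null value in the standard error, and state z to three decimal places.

z = -0.869

p̂ = 397/541 = 0.733826.
SE = √(p₀(1−p₀)/n) = √(0.1875/541) = 0.018617.
z = (0.733826 − 0.75)/0.018617 = -0.016174/0.018617 = -0.869.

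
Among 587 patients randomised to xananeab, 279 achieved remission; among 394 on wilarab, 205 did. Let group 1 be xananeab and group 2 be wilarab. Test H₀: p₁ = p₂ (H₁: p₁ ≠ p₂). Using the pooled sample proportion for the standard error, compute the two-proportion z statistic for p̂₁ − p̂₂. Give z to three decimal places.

p̂₁ = 279/587 ≈ 0.47530, p̂₂ = 205/394 ≈ 0.52030.
Pooled p̂ = (279+205)/(587+394) = 484/981 = 0.49337.
SE = √(0.249956 × 0.00424165) = 0.03256.
z = (0.47530 − 0.52030)/0.03256 = -0.04500/0.03256 = -1.382.
p-value = 2·P(Z > 1.382) ≈ 0.1669.

z = -1.382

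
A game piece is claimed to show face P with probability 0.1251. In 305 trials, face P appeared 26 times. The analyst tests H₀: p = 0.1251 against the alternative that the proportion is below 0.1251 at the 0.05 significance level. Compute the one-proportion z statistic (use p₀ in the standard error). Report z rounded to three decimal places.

p̂ = 26/305 = 0.08525.
Under H₀, SE = √(0.1251·0.8749/305) = √(0.000358852) = 0.01894.
z = (0.08525 − 0.1251)/0.01894 = -0.03985/0.01894 = -2.104.
p-value = P(Z < -2.104) ≈ 0.0177, so at α = 0.05 we reject H₀.

z = -2.104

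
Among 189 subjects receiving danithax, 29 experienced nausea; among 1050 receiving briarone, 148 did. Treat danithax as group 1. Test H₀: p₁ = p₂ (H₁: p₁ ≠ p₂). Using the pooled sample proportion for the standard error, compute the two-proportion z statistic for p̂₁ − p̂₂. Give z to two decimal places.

z = 0.45

p̂₁ = 29/189 = 0.1534, p̂₂ = 148/1050 = 0.1410.
Pooled p̂ = (29+148)/(189+1050) = 177/1239 = 0.1429.
SE = √(p̂(1−p̂)(1/n₁+1/n₂)) = √(0.1429·0.8571·0.00624339) = √(0.000764496) = 0.0276.
z = (0.1534 − 0.1410)/0.0276 = 0.0124/0.0276 = 0.45.
p-value = 2·P(Z > 0.452) ≈ 0.6516.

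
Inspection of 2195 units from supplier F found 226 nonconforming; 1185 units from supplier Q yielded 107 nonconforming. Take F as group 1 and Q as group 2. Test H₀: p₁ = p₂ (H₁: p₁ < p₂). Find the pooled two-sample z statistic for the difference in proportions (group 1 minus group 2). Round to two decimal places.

p̂₁ = 226/2195 = 0.10296, p̂₂ = 107/1185 = 0.09030.
Pooled p̂ = (226+107)/(2195+1185) = 333/3380 = 0.09852.
SE = √(p̂(1−p̂)(1/n₁+1/n₂)) = √(0.09852·0.90148·0.00129946) = √(0.000115411) = 0.01074.
z = (0.10296 − 0.09030)/0.01074 = 0.01266/0.01074 = 1.18.
p-value = P(Z < 1.179) ≈ 0.8808.

z = 1.18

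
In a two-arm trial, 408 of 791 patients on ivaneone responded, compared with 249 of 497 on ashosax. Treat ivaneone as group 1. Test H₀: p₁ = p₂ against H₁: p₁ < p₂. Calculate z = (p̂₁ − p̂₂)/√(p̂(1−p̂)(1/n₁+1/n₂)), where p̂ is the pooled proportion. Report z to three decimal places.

p̂₁ = 408/791 ≈ 0.51580, p̂₂ = 249/497 ≈ 0.50101.
Pooled p̂ = (408+249)/(791+497) = 657/1288 = 0.51009.
SE = √(p̂(1−p̂)(1/n₁+1/n₂)) = √(0.51009·0.48991·0.00327629) = √(0.00081874) = 0.02861.
z = (0.51580 − 0.50101)/0.02861 = 0.01479/0.02861 = 0.517.

z = 0.517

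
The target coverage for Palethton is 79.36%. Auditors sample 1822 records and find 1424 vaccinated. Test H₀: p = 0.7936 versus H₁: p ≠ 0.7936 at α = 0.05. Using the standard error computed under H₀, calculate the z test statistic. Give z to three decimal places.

z = -1.270

p̂ = 1424/1822 = 0.78156.
Standard error under H₀: √(0.7936×0.2064/1822) = 0.00948.
z = (0.78156 − 0.7936)/0.00948 = -0.01204/0.00948 = -1.270.
p-value = 2·P(Z > 1.270) ≈ 0.2041. With α = 0.05, fail to reject H₀.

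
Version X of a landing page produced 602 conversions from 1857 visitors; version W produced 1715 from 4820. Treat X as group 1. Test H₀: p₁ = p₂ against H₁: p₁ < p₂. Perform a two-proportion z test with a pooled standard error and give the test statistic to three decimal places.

p̂₁ = 602/1857 ≈ 0.32418, p̂₂ = 1715/4820 ≈ 0.35581.
Pooled p̂ = (602+1715)/(1857+4820) = 2317/6677 = 0.34701.
SE = √(p̂(1−p̂)(1/n₁+1/n₂)) = √(0.34701·0.65299·0.000745972) = √(0.000169033) = 0.01300.
z = (0.32418 − 0.35581)/0.01300 = -0.03163/0.01300 = -2.433.

z = -2.433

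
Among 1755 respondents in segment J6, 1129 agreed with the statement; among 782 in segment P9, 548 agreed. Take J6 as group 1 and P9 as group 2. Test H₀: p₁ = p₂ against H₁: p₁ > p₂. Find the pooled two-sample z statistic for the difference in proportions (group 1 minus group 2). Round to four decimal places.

p̂₁ = 1129/1755 ≈ 0.643305, p̂₂ = 548/782 ≈ 0.700767.
Pooled p̂ = (1129+548)/(1755+782) = 1677/2537 = 0.661017.
SE = √(0.224074 × 0.00184857) = 0.020352.
z = (0.643305 − 0.700767)/0.020352 = -0.057462/0.020352 = -2.8234.

z = -2.8234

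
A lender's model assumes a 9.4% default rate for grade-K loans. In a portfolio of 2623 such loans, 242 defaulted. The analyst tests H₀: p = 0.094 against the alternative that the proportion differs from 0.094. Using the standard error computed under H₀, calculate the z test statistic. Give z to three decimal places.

p̂ = 242/2623 ≈ 0.09226.
Standard error under H₀: √(0.094×0.906/2623) = 0.00570.
z = (0.09226 − 0.094)/0.00570 = -0.00174/0.00570 = -0.305.
Two-sided p-value ≈ 2·Φ(−0.305) = 0.7602.

z = -0.305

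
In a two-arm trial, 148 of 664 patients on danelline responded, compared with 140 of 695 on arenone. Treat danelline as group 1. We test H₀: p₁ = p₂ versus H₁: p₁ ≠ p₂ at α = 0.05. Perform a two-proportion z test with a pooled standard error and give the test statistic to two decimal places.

p̂₁ = 148/664 ≈ 0.2229, p̂₂ = 140/695 ≈ 0.2014.
Pooled p̂ = (148+140)/(664+695) = 288/1359 = 0.2119.
SE = √(p̂(1−p̂)(1/n₁+1/n₂)) = √(0.2119·0.7881·0.00294487) = √(0.000491824) = 0.0222.
z = (0.2229 − 0.2014)/0.0222 = 0.0215/0.0222 = 0.97.
p-value = 2·P(Z > 0.967) ≈ 0.3334, so at α = 0.05 we fail to reject H₀.

z = 0.97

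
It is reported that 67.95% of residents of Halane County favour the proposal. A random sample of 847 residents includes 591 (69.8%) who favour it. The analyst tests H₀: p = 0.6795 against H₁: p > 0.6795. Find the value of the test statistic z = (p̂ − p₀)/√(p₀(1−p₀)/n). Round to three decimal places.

p̂ = 591/847 = 0.69776.
Standard error under H₀: √(0.6795×0.3205/847) = 0.01603.
z = (0.69776 − 0.6795)/0.01603 = 0.01826/0.01603 = 1.139.

z = 1.139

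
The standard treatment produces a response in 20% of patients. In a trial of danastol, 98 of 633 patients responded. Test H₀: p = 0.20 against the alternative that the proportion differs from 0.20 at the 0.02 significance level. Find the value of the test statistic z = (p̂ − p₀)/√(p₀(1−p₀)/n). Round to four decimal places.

p̂ = 98/633 ≈ 0.1548183.
Under H₀, SE = √(0.2·0.8/633) = √(0.000252765) = 0.0158986.
z = (0.1548183 − 0.2)/0.0158986 = -0.0451817/0.0158986 = -2.8419.
Two-sided p-value ≈ 2·Φ(−2.842) = 0.0045; since p < α = 0.02, reject H₀.

z = -2.8419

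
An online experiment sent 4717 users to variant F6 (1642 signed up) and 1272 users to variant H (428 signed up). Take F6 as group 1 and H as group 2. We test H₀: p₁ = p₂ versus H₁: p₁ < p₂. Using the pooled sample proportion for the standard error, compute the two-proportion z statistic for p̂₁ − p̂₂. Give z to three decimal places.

p̂₁ = 1642/4717 = 0.348103, p̂₂ = 428/1272 = 0.336478.
Pooled p̂ = (1642+428)/(4717+1272) = 2070/5989 = 0.345634.
SE = √(0.226171 × 0.000998163) = 0.015025.
z = (0.348103 − 0.336478)/0.015025 = 0.011625/0.015025 = 0.774.
p-value = P(Z < 0.774) ≈ 0.7804.

z = 0.774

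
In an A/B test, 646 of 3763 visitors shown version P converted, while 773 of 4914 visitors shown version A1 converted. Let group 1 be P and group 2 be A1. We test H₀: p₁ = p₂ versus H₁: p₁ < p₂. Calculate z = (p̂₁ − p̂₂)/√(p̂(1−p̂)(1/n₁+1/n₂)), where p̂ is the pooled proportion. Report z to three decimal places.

z = 1.793

p̂₁ = 646/3763 = 0.17167, p̂₂ = 773/4914 = 0.15731.
Pooled p̂ = (646+773)/(3763+4914) = 1419/8677 = 0.16354.
SE = √(0.136792 × 0.000469246) = 0.00801.
z = (0.17167 − 0.15731)/0.00801 = 0.01436/0.00801 = 1.793.
p-value = P(Z < 1.793) ≈ 0.9635.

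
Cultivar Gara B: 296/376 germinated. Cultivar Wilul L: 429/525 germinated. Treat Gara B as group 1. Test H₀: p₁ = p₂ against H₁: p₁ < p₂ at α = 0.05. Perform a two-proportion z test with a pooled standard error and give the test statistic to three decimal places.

z = -1.117

p̂₁ = 296/376 ≈ 0.78723, p̂₂ = 429/525 ≈ 0.81714.
Pooled p̂ = (296+429)/(376+525) = 725/901 = 0.80466.
SE = √(0.157181 × 0.00456434) = 0.02678.
z = (0.78723 − 0.81714)/0.02678 = -0.02991/0.02678 = -1.117.
p-value = P(Z < -1.117) ≈ 0.1321, so at α = 0.05 we fail to reject H₀.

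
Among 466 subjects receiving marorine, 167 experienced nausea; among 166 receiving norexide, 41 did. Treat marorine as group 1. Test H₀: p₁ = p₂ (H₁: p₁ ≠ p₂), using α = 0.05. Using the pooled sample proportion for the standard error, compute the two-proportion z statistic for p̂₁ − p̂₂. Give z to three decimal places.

z = 2.622

p̂₁ = 167/466 ≈ 0.358369, p̂₂ = 41/166 ≈ 0.246988.
Pooled p̂ = (167+41)/(466+166) = 208/632 = 0.329114.
SE = √(p̂(1−p̂)(1/n₁+1/n₂)) = √(0.329114·0.670886·0.00817002) = √(0.00180392) = 0.042473.
z = (0.358369 − 0.246988)/0.042473 = 0.111381/0.042473 = 2.622.
Two-sided p-value ≈ 2·Φ(−2.622) = 0.0087. With α = 0.05, reject H₀.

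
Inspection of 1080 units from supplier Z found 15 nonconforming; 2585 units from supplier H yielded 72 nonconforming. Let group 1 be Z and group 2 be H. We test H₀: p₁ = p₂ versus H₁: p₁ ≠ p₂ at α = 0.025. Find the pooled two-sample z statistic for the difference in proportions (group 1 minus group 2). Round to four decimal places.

p̂₁ = 15/1080 ≈ 0.0138889, p̂₂ = 72/2585 ≈ 0.0278530.
Pooled p̂ = (15+72)/(1080+2585) = 87/3665 = 0.0237381.
SE = √(p̂(1−p̂)(1/n₁+1/n₂)) = √(0.0237381·0.9762619·0.00131277) = √(3.04229e-05) = 0.0055157.
z = (0.0138889 − 0.0278530)/0.0055157 = -0.0139641/0.0055157 = -2.5317.
p-value = 2·P(Z > 2.532) ≈ 0.0114, so at α = 0.025 we reject H₀.

z = -2.5317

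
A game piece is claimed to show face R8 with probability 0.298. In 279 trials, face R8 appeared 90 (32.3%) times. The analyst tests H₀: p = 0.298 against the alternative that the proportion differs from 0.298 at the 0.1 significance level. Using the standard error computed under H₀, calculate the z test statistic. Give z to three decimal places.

z = 0.898

p̂ = 90/279 = 0.32258.
Under H₀, SE = √(0.298·0.702/279) = √(0.000749806) = 0.02738.
z = (0.32258 − 0.298)/0.02738 = 0.02458/0.02738 = 0.898.
p-value = 2·P(Z > 0.898) ≈ 0.3694, so at α = 0.1 we fail to reject H₀.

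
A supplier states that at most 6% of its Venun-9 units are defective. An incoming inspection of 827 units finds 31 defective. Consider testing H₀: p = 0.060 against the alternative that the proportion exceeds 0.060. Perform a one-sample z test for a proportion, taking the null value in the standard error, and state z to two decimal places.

z = -2.73

p̂ = 31/827 = 0.03748.
Under H₀, SE = √(0.06·0.94/827) = √(6.81983e-05) = 0.00826.
z = (0.03748 − 0.06)/0.00826 = -0.02252/0.00826 = -2.73.
p-value = P(Z > -2.726) ≈ 0.9968.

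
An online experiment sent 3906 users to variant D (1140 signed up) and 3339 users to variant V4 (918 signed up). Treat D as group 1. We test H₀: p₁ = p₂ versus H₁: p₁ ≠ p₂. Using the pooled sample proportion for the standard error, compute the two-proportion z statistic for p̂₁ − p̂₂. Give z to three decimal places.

z = 1.592

p̂₁ = 1140/3906 = 0.291859, p̂₂ = 918/3339 = 0.274933.
Pooled p̂ = (1140+918)/(3906+3339) = 2058/7245 = 0.284058.
SE = √(p̂(1−p̂)(1/n₁+1/n₂)) = √(0.284058·0.715942·0.000555507) = √(0.000112973) = 0.010629.
z = (0.291859 − 0.274933)/0.010629 = 0.016926/0.010629 = 1.592.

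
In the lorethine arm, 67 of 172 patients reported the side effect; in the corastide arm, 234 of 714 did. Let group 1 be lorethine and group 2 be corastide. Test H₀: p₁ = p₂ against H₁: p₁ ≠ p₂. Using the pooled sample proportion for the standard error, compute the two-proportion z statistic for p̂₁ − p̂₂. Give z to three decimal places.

z = 1.536

p̂₁ = 67/172 ≈ 0.38953, p̂₂ = 234/714 ≈ 0.32773.
Pooled p̂ = (67+234)/(172+714) = 301/886 = 0.33973.
SE = √(p̂(1−p̂)(1/n₁+1/n₂)) = √(0.33973·0.66027·0.00721451) = √(0.00161831) = 0.04023.
z = (0.38953 − 0.32773)/0.04023 = 0.06180/0.04023 = 1.536.
p-value = 2·P(Z > 1.536) ≈ 0.1245.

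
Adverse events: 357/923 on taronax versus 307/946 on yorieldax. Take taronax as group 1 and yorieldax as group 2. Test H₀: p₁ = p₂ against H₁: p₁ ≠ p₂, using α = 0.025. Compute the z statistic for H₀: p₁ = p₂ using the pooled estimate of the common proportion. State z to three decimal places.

p̂₁ = 357/923 = 0.38678, p̂₂ = 307/946 = 0.32452.
Pooled p̂ = (357+307)/(923+946) = 664/1869 = 0.35527.
SE = √(0.229053 × 0.00214051) = 0.02214.
z = (0.38678 − 0.32452)/0.02214 = 0.06226/0.02214 = 2.812.
Two-sided p-value ≈ 2·Φ(−2.812) = 0.0049; since p < α = 0.025, reject H₀.

z = 2.812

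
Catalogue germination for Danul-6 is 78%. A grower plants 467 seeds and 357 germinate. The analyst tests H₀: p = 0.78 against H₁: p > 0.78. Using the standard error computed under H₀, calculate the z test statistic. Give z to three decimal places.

p̂ = 357/467 = 0.76445.
SE = √(p₀(1−p₀)/n) = √(0.1716/467) = 0.01917.
z = (0.76445 − 0.78)/0.01917 = -0.01555/0.01917 = -0.811.
p-value = P(Z > -0.811) ≈ 0.7913.

z = -0.811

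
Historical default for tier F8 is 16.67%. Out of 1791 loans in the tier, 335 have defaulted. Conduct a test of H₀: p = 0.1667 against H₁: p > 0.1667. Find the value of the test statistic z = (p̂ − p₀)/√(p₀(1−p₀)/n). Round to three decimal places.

p̂ = 335/1791 ≈ 0.18705.
SE = √(p₀(1−p₀)/n) = √(0.13891/1791) = 0.00881.
z = (0.18705 − 0.1667)/0.00881 = 0.02035/0.00881 = 2.310.

z = 2.310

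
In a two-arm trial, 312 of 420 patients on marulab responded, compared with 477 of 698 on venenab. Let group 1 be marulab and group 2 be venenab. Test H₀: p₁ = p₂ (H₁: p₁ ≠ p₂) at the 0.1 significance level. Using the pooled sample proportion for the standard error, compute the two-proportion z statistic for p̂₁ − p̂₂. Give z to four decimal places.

p̂₁ = 312/420 = 0.7428571, p̂₂ = 477/698 = 0.6833811.
Pooled p̂ = (312+477)/(420+698) = 789/1118 = 0.7057245.
SE = √(0.207677 × 0.00381362) = 0.0281425.
z = (0.7428571 − 0.6833811)/0.0281425 = 0.0594760/0.0281425 = 2.1134.
p-value = 2·P(Z > 2.113) ≈ 0.0346. With α = 0.1, reject H₀.

z = 2.1134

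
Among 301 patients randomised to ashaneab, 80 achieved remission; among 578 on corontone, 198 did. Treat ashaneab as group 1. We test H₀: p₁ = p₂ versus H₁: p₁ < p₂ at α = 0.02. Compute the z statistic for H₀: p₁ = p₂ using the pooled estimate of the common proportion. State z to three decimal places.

z = -2.323

p̂₁ = 80/301 ≈ 0.26578, p̂₂ = 198/578 ≈ 0.34256.
Pooled p̂ = (80+198)/(301+578) = 278/879 = 0.31627.
SE = √(p̂(1−p̂)(1/n₁+1/n₂)) = √(0.31627·0.68373·0.00505236) = √(0.00109254) = 0.03305.
z = (0.26578 − 0.34256)/0.03305 = -0.07678/0.03305 = -2.323.
p-value = P(Z < -2.323) ≈ 0.0101; since p < α = 0.02, reject H₀.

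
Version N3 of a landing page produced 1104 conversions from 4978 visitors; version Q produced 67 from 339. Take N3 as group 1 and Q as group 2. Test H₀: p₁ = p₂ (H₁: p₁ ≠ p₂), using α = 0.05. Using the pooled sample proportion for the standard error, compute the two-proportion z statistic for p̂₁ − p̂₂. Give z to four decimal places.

z = 1.0376

p̂₁ = 1104/4978 = 0.221776, p̂₂ = 67/339 = 0.197640.
Pooled p̂ = (1104+67)/(4978+339) = 1171/5317 = 0.220237.
SE = √(p̂(1−p̂)(1/n₁+1/n₂)) = √(0.220237·0.779763·0.00315074) = √(0.000541084) = 0.023261.
z = (0.221776 − 0.197640)/0.023261 = 0.024136/0.023261 = 1.0376.
p-value = 2·P(Z > 1.038) ≈ 0.2995. With α = 0.05, fail to reject H₀.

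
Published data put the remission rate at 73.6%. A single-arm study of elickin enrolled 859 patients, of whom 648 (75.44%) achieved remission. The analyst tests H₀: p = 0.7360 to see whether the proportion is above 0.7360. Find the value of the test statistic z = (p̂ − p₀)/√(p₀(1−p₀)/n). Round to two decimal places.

p̂ = 648/859 ≈ 0.75437.
SE = √(p₀(1−p₀)/n) = √(0.1943/859) = 0.01504.
z = (0.75437 − 0.736)/0.01504 = 0.01837/0.01504 = 1.22.

z = 1.22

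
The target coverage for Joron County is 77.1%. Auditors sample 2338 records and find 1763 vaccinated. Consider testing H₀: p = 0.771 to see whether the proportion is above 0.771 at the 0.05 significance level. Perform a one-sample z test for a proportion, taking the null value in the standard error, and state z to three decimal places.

z = -1.949

p̂ = 1763/2338 ≈ 0.75406.
SE = √(p₀(1−p₀)/n) = √(0.17656/2338) = 0.00869.
z = (0.75406 − 0.771)/0.00869 = -0.01694/0.00869 = -1.949.
p-value = P(Z > -1.949) ≈ 0.9744; since p > α = 0.05, fail to reject H₀.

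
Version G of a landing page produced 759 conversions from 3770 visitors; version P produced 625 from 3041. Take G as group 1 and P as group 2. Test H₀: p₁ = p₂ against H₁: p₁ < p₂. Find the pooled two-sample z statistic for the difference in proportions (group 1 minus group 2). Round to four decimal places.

p̂₁ = 759/3770 = 0.2013263, p̂₂ = 625/3041 = 0.2055245.
Pooled p̂ = (759+625)/(3770+3041) = 1384/6811 = 0.2032007.
SE = √(0.16191 × 0.000594091) = 0.0098076.
z = (0.2013263 − 0.2055245)/0.0098076 = -0.0041982/0.0098076 = -0.4281.
p-value = P(Z < -0.428) ≈ 0.3343.

z = -0.4281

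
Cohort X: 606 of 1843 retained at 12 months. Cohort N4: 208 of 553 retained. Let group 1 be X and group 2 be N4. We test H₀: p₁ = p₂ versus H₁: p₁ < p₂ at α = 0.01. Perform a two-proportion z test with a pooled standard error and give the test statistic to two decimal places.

p̂₁ = 606/1843 = 0.3288, p̂₂ = 208/553 = 0.3761.
Pooled p̂ = (606+208)/(1843+553) = 814/2396 = 0.3397.
SE = √(0.224314 × 0.00235091) = 0.0230.
z = (0.3288 − 0.3761)/0.0230 = -0.0473/0.0230 = -2.06.
p-value = P(Z < -2.061) ≈ 0.0197; since p > α = 0.01, fail to reject H₀.

z = -2.06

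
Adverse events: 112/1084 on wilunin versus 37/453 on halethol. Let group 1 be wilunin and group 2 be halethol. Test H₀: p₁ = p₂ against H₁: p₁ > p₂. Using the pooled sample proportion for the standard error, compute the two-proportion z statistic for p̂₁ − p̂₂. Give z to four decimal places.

p̂₁ = 112/1084 ≈ 0.103321, p̂₂ = 37/453 ≈ 0.081678.
Pooled p̂ = (112+37)/(1084+453) = 149/1537 = 0.096942.
SE = √(p̂(1−p̂)(1/n₁+1/n₂)) = √(0.096942·0.903058·0.00313001) = √(0.000274015) = 0.016553.
z = (0.103321 − 0.081678)/0.016553 = 0.021643/0.016553 = 1.3075.
p-value = P(Z > 1.307) ≈ 0.0955.

z = 1.3075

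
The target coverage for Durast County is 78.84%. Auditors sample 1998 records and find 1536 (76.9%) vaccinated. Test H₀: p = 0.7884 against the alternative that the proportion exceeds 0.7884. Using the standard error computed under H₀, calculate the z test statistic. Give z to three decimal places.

z = -2.148

p̂ = 1536/1998 ≈ 0.76877.
Standard error under H₀: √(0.7884×0.2116/1998) = 0.00914.
z = (0.76877 − 0.7884)/0.00914 = -0.01963/0.00914 = -2.148.
p-value = P(Z > -2.148) ≈ 0.9842.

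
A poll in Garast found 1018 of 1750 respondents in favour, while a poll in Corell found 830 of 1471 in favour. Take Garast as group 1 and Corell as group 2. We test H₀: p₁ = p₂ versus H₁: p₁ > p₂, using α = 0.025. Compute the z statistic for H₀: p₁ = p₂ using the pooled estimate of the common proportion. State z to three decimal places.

p̂₁ = 1018/1750 = 0.58171, p̂₂ = 830/1471 = 0.56424.
Pooled p̂ = (1018+830)/(1750+1471) = 1848/3221 = 0.57373.
SE = √(0.244563 × 0.00125124) = 0.01749.
z = (0.58171 − 0.56424)/0.01749 = 0.01747/0.01749 = 0.999.
p-value = P(Z > 0.999) ≈ 0.1589, so at α = 0.025 we fail to reject H₀.

z = 0.999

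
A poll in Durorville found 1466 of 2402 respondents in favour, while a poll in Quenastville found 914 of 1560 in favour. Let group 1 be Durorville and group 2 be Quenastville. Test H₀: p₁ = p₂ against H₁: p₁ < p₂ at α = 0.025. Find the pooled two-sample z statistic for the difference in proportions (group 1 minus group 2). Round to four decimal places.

p̂₁ = 1466/2402 = 0.610325, p̂₂ = 914/1560 = 0.585897.
Pooled p̂ = (1466+914)/(2402+1560) = 2380/3962 = 0.600707.
SE = √(0.239858 × 0.00105735) = 0.015925.
z = (0.610325 − 0.585897)/0.015925 = 0.024428/0.015925 = 1.5339.
p-value = P(Z < 1.534) ≈ 0.9375; since p > α = 0.025, fail to reject H₀.

z = 1.5339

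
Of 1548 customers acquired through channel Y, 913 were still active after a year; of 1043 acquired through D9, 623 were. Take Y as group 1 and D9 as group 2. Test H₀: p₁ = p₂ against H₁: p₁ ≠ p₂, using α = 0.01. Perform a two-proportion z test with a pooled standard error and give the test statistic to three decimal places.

p̂₁ = 913/1548 ≈ 0.589793, p̂₂ = 623/1043 ≈ 0.597315.
Pooled p̂ = (913+623)/(1548+1043) = 1536/2591 = 0.592821.
SE = √(p̂(1−p̂)(1/n₁+1/n₂)) = √(0.592821·0.407179·0.00160477) = √(0.000387366) = 0.019682.
z = (0.589793 − 0.597315)/0.019682 = -0.007522/0.019682 = -0.382.
Two-sided p-value ≈ 2·Φ(−0.382) = 0.7023. With α = 0.01, fail to reject H₀.

z = -0.382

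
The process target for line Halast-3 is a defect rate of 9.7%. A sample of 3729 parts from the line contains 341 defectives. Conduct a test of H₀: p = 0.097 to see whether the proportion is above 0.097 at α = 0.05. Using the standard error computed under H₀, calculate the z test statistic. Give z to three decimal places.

p̂ = 341/3729 ≈ 0.091445.
Under H₀, SE = √(0.097·0.903/3729) = √(2.34891e-05) = 0.004847.
z = (0.091445 − 0.097)/0.004847 = -0.005555/0.004847 = -1.146.
p-value = P(Z > -1.146) ≈ 0.8741, so at α = 0.05 we fail to reject H₀.

z = -1.146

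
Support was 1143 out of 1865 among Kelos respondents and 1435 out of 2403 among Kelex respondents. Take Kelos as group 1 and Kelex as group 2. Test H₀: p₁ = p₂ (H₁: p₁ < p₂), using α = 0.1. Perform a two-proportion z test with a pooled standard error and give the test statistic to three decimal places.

z = 1.040

p̂₁ = 1143/1865 ≈ 0.61287, p̂₂ = 1435/2403 ≈ 0.59717.
Pooled p̂ = (1143+1435)/(1865+2403) = 2578/4268 = 0.60403.
SE = √(p̂(1−p̂)(1/n₁+1/n₂)) = √(0.60403·0.39597·0.00095234) = √(0.000227778) = 0.01509.
z = (0.61287 − 0.59717)/0.01509 = 0.01570/0.01509 = 1.040.
p-value = P(Z < 1.040) ≈ 0.8509, so at α = 0.1 we fail to reject H₀.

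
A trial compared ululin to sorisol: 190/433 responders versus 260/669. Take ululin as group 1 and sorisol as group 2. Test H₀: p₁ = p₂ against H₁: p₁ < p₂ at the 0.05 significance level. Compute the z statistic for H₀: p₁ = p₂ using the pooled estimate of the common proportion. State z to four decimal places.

p̂₁ = 190/433 = 0.438799, p̂₂ = 260/669 = 0.388640.
Pooled p̂ = (190+260)/(433+669) = 450/1102 = 0.408348.
SE = √(p̂(1−p̂)(1/n₁+1/n₂)) = √(0.408348·0.591652·0.00380424) = √(0.000919104) = 0.030317.
z = (0.438799 − 0.388640)/0.030317 = 0.050159/0.030317 = 1.6545.
p-value = P(Z < 1.655) ≈ 0.9510. With α = 0.05, fail to reject H₀.

z = 1.6545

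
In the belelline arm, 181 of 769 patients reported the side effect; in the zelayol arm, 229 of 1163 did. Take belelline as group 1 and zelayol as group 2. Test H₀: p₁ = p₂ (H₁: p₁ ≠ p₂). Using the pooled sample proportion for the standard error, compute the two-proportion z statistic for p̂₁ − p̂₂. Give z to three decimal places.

z = 2.024

p̂₁ = 181/769 = 0.235371, p̂₂ = 229/1163 = 0.196905.
Pooled p̂ = (181+229)/(769+1163) = 410/1932 = 0.212215.
SE = √(0.16718 × 0.00216024) = 0.019004.
z = (0.235371 − 0.196905)/0.019004 = 0.038466/0.019004 = 2.024.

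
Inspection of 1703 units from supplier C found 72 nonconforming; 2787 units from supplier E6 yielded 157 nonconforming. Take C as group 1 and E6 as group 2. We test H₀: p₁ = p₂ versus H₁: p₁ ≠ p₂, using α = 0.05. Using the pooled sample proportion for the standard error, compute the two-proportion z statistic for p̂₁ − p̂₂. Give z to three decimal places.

p̂₁ = 72/1703 ≈ 0.042278, p̂₂ = 157/2787 ≈ 0.056333.
Pooled p̂ = (72+157)/(1703+2787) = 229/4490 = 0.051002.
SE = √(0.048401 × 0.000946008) = 0.006767.
z = (0.042278 − 0.056333)/0.006767 = -0.014055/0.006767 = -2.077.
p-value = 2·P(Z > 2.077) ≈ 0.0378. With α = 0.05, reject H₀.

z = -2.077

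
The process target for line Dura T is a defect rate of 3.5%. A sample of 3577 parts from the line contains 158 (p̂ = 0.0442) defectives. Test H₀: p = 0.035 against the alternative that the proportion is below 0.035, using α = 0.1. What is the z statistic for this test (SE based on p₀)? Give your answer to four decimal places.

z = 2.9846

p̂ = 158/3577 ≈ 0.0441711.
Under H₀, SE = √(0.035·0.965/3577) = √(9.44227e-06) = 0.0030728.
z = (0.0441711 − 0.035)/0.0030728 = 0.0091711/0.0030728 = 2.9846.
p-value = P(Z < 2.985) ≈ 0.9986; since p > α = 0.1, fail to reject H₀.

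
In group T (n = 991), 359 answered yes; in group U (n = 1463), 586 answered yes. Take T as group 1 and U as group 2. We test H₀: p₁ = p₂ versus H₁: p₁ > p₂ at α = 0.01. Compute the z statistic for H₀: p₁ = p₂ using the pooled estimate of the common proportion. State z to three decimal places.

z = -1.912

p̂₁ = 359/991 ≈ 0.362260, p̂₂ = 586/1463 ≈ 0.400547.
Pooled p̂ = (359+586)/(991+1463) = 945/2454 = 0.385086.
SE = √(p̂(1−p̂)(1/n₁+1/n₂)) = √(0.385086·0.614914·0.00169261) = √(0.000400801) = 0.020020.
z = (0.362260 − 0.400547)/0.020020 = -0.038287/0.020020 = -1.912.
p-value = P(Z > -1.912) ≈ 0.9721. With α = 0.01, fail to reject H₀.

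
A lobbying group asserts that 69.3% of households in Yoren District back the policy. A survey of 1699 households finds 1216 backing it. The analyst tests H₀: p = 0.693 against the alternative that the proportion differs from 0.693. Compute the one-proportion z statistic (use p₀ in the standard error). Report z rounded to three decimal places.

z = 2.030

p̂ = 1216/1699 ≈ 0.71572.
Standard error under H₀: √(0.693×0.307/1699) = 0.01119.
z = (0.71572 − 0.693)/0.01119 = 0.02272/0.01119 = 2.030.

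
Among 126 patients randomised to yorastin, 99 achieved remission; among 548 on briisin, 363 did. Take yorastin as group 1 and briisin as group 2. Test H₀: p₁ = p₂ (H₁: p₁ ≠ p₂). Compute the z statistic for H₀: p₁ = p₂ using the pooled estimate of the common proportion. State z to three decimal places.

z = 2.688

p̂₁ = 99/126 = 0.785714, p̂₂ = 363/548 = 0.662409.
Pooled p̂ = (99+363)/(126+548) = 462/674 = 0.685460.
SE = √(0.215605 × 0.00976133) = 0.045876.
z = (0.785714 − 0.662409)/0.045876 = 0.123305/0.045876 = 2.688.
Two-sided p-value ≈ 2·Φ(−2.688) = 0.0072.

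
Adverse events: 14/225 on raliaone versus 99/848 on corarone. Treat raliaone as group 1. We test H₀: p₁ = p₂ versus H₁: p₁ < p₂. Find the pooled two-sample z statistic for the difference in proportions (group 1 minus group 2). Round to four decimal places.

z = -2.3686

p̂₁ = 14/225 ≈ 0.062222, p̂₂ = 99/848 ≈ 0.116745.
Pooled p̂ = (14+99)/(225+848) = 113/1073 = 0.105312.
SE = √(0.0942215 × 0.00562369) = 0.023019.
z = (0.062222 − 0.116745)/0.023019 = -0.054523/0.023019 = -2.3686.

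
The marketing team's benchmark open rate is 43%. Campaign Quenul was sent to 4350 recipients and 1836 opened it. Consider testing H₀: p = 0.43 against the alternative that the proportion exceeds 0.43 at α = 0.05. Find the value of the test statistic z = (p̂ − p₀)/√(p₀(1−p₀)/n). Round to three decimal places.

p̂ = 1836/4350 = 0.422069.
Under H₀, SE = √(0.43·0.57/4350) = √(5.63448e-05) = 0.007506.
z = (0.422069 − 0.43)/0.007506 = -0.007931/0.007506 = -1.057.
p-value = P(Z > -1.057) ≈ 0.8546. With α = 0.05, fail to reject H₀.

z = -1.057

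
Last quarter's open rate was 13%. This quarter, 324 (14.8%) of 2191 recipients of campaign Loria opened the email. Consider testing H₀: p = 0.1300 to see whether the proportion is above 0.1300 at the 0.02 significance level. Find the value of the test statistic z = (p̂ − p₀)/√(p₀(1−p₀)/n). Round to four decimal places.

p̂ = 324/2191 = 0.1478777.
SE = √(p₀(1−p₀)/n) = √(0.1131/2191) = 0.0071847.
z = (0.1478777 − 0.13)/0.0071847 = 0.0178777/0.0071847 = 2.4883.
p-value = P(Z > 2.488) ≈ 0.0064, so at α = 0.02 we reject H₀.

z = 2.4883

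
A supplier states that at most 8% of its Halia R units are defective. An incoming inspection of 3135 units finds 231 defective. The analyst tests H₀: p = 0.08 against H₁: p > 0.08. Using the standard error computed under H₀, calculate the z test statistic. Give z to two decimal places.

p̂ = 231/3135 = 0.07368.
Under H₀, SE = √(0.08·0.92/3135) = √(2.34769e-05) = 0.00485.
z = (0.07368 − 0.08)/0.00485 = -0.00632/0.00485 = -1.30.
p-value = P(Z > -1.303) ≈ 0.9038.

z = -1.30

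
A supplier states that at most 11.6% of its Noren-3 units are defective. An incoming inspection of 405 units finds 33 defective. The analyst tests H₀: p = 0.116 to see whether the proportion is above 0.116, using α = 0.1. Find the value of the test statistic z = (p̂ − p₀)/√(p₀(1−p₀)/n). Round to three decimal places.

p̂ = 33/405 = 0.081481.
Standard error under H₀: √(0.116×0.884/405) = 0.015912.
z = (0.081481 − 0.116)/0.015912 = -0.034519/0.015912 = -2.169.
p-value = P(Z > -2.169) ≈ 0.9850. With α = 0.1, fail to reject H₀.

z = -2.169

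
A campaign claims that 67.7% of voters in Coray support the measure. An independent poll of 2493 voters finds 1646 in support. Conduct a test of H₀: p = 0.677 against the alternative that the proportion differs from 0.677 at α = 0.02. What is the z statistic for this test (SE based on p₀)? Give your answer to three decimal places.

p̂ = 1646/2493 = 0.6602487.
SE = √(p₀(1−p₀)/n) = √(0.21867/2493) = 0.0093656.
z = (0.6602487 − 0.677)/0.0093656 = -0.0167513/0.0093656 = -1.789.
Two-sided p-value ≈ 2·Φ(−1.789) = 0.0737. With α = 0.02, fail to reject H₀.

z = -1.789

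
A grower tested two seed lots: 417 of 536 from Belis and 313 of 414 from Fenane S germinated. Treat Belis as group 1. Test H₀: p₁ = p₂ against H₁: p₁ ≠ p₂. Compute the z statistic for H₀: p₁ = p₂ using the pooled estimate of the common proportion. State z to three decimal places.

z = 0.795

p̂₁ = 417/536 ≈ 0.77799, p̂₂ = 313/414 ≈ 0.75604.
Pooled p̂ = (417+313)/(536+414) = 730/950 = 0.76842.
SE = √(0.17795 × 0.00428113) = 0.02760.
z = (0.77799 − 0.75604)/0.02760 = 0.02195/0.02760 = 0.795.
Two-sided p-value ≈ 2·Φ(−0.795) = 0.4265.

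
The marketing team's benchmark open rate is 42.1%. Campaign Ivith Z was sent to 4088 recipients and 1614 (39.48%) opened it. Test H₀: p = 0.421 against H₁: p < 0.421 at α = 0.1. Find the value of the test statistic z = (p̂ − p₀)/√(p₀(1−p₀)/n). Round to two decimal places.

p̂ = 1614/4088 = 0.39481.
SE = √(p₀(1−p₀)/n) = √(0.24376/4088) = 0.00772.
z = (0.39481 − 0.421)/0.00772 = -0.02619/0.00772 = -3.39.
p-value = P(Z < -3.391) ≈ 0.0003; since p < α = 0.1, reject H₀.

z = -3.39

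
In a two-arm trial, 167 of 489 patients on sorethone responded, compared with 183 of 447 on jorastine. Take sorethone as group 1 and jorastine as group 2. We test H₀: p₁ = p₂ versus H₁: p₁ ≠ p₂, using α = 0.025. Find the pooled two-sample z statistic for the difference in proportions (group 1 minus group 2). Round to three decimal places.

z = -2.144

p̂₁ = 167/489 = 0.34151, p̂₂ = 183/447 = 0.40940.
Pooled p̂ = (167+183)/(489+447) = 350/936 = 0.37393.
SE = √(0.234107 × 0.00428213) = 0.03166.
z = (0.34151 − 0.40940)/0.03166 = -0.06789/0.03166 = -2.144.
p-value = 2·P(Z > 2.144) ≈ 0.0320; since p > α = 0.025, fail to reject H₀.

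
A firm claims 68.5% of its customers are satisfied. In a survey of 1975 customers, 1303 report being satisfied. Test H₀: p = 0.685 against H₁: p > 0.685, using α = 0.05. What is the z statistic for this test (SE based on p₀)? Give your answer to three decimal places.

z = -2.416

p̂ = 1303/1975 ≈ 0.65975.
Under H₀, SE = √(0.685·0.315/1975) = √(0.000109253) = 0.01045.
z = (0.65975 − 0.685)/0.01045 = -0.02525/0.01045 = -2.416.
p-value = P(Z > -2.416) ≈ 0.9922. With α = 0.05, fail to reject H₀.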